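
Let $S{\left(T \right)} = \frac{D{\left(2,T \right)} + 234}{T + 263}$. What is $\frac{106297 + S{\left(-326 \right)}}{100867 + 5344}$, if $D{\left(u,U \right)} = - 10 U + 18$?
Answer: $\frac{6693199}{6691293} \approx 1.0003$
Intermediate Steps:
$D{\left(u,U \right)} = 18 - 10 U$
$S{\left(T \right)} = \frac{252 - 10 T}{263 + T}$ ($S{\left(T \right)} = \frac{\left(18 - 10 T\right) + 234}{T + 263} = \frac{252 - 10 T}{263 + T}$)
$\frac{106297 + S{\left(-326 \right)}}{100867 + 5344} = \frac{106297 + \frac{2 \left(126 - -1630\right)}{263 - 326}}{100867 + 5344} = \frac{106297 + \frac{2 \left(126 + 1630\right)}{-63}}{106211} = \left(106297 + 2 \left(- \frac{1}{63}\right) 1756\right) \frac{1}{106211} = \left(106297 - \frac{3512}{63}\right) \frac{1}{106211} = \frac{6693199}{63} \cdot \frac{1}{106211} = \frac{6693199}{6691293}$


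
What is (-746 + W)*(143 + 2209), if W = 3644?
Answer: 6816096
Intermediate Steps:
(-746 + W)*(143 + 2209) = (-746 + 3644)*(143 + 2209) = 2898*2352 = 6816096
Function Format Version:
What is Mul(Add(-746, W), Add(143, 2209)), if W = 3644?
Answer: 6816096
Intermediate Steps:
Mul(Add(-746, W), Add(143, 2209)) = Mul(Add(-746, 3644), Add(143, 2209)) = Mul(2898, 2352) = 6816096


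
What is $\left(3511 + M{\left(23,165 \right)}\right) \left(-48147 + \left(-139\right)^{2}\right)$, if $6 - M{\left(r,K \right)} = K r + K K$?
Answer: $792801478$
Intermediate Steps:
$M{\left(r,K \right)} = 6 - K^{2} - K r$ ($M{\left(r,K \right)} = 6 - \left(K r + K K\right) = 6 - \left(K r + K^{2}\right) = 6 - \left(K^{2} + K r\right) = 6 - K^{2} - K r$)
$\left(3511 + M{\left(23,165 \right)}\right) \left(-48147 + \left(-139\right)^{2}\right) = \left(3511 - \left(27219 + 3795\right)\right) \left(-48147 + \left(-139\right)^{2}\right) = \left(3511 - 31014\right) \left(-48147 + 19321\right) = \left(3511 - 31014\right) \left(-28826\right) = \left(-27503\right) \left(-28826\right) = 792801478$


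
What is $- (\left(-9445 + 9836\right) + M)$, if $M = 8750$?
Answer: $-9141$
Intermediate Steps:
$- (\left(-9445 + 9836\right) + M) = - (\left(-9445 + 9836\right) + 8750) = - (391 + 8750) = \left(-1\right) 9141 = -9141$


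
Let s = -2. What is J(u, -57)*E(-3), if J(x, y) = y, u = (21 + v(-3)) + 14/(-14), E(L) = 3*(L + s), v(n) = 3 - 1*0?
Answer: 855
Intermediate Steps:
v(n) = 3 (v(n) = 3 + 0 = 3)
E(L) = -6 + 3*L (E(L) = 3*(L - 2) = 3*(-2 + L) = -6 + 3*L)
u = 23 (u = (21 + 3) + 14/(-14) = 24 + 14*(-1/14) = 24 - 1 = 23)
J(u, -57)*E(-3) = -57*(-6 + 3*(-3)) = -57*(-6 - 9) = -57*(-15) = 855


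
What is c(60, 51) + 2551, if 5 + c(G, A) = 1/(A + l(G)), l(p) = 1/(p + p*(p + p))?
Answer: 942691766/370261 ≈ 2546.0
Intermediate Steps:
l(p) = 1/(p + 2*p²) (l(p) = 1/(p + p*(2*p)) = 1/(p + 2*p²))
c(G, A) = -5 + 1/(A + 1/(G*(1 + 2*G)))
c(60, 51) + 2551 = (-5 - 1*60*(1 + 2*60)*(-1 + 5*51))/(1 + 51*60*(1 + 2*60)) + 2551 = (-5 - 1*60*(1 + 120)*(-1 + 255))/(1 + 51*60*(1 + 120)) + 2551 = (-5 - 1*60*121*254)/(1 + 51*60*121) + 2551 = (-5 - 1844040)/(1 + 370260) + 2551 = -1844045/370261 + 2551 = 942691766/370261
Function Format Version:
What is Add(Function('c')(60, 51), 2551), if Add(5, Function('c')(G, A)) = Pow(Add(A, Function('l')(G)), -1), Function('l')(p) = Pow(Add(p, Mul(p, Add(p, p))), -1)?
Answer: Rational(942691766, 370261) ≈ 2546.0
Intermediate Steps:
Function('l')(p) = Pow(Add(p, Mul(2, Pow(p, 2))), -1) (Function('l')(p) = Pow(Add(p, Mul(p, Mul(2, p))), -1) = Pow(Add(p, Mul(2, Pow(p, 2))), -1))
Function('c')(G, A) = Add(-5, Pow(Add(A, Mul(Pow(G, -1), Pow(Add(1, Mul(2, G)), -1))), -1))
Add(Function('c')(60, 51), 2551) = Add(Mul(Pow(Add(1, Mul(51, 60, Add(1, Mul(2, 60)))), -1), Add(-5, Mul(-1, 60, Add(1, Mul(2, 60)), Add(-1, Mul(5, 51))))), 2551) = Add(Mul(Pow(Add(1, Mul(51, 60, Add(1, 120))), -1), Add(-5, Mul(-1, 60, Add(1, 120), Add(-1, 255)))), 2551) = Add(Mul(Pow(Add(1, Mul(51, 60, 121)), -1), Add(-5, Mul(-1, 60, 121, 254))), 2551) = Add(Mul(Pow(Add(1, 370260), -1), Add(-5, -1844040)), 2551) = Add(Mul(Pow(370261, -1), -1844045), 2551) = Add(Mul(Rational(1, 370261), -1844045), 2551) = Add(Rational(-1844045, 370261), 2551) = Rational(942691766, 370261)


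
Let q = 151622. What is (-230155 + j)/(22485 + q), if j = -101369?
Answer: -331524/174107 ≈ -1.9041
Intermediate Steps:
(-230155 + j)/(22485 + q) = (-230155 - 101369)/(22485 + 151622) = -331524/174107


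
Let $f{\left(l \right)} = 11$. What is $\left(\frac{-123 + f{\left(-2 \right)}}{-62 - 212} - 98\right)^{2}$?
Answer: $\frac{178756900}{18769} \approx 9524.0$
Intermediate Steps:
$\left(\frac{-123 + f{\left(-2 \right)}}{-62 - 212} - 98\right)^{2} = \left(\frac{-123 + 11}{-62 - 212} - 98\right)^{2} = \left(- \frac{112}{-274} - 98\right)^{2} = \left(\left(-112\right) \left(- \frac{1}{274}\right) - 98\right)^{2} = \left(\frac{56}{137} - 98\right)^{2} = \left(- \frac{13370}{137}\right)^{2} = \frac{178756900}{18769}$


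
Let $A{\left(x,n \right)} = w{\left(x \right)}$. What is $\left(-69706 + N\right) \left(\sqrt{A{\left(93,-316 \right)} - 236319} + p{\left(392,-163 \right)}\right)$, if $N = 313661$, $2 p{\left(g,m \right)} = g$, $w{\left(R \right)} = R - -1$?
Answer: $47815180 + 1219775 i \sqrt{9449} \approx 4.7815 \cdot 10^{7} + 1.1857 \cdot 10^{8} i$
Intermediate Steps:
$w{\left(R \right)} = 1 + R$ ($w{\left(R \right)} = R + 1 = 1 + R$)
$p{\left(g,m \right)} = \frac{g}{2}$
$A{\left(x,n \right)} = 1 + x$
$\left(-69706 + N\right) \left(\sqrt{A{\left(93,-316 \right)} - 236319} + p{\left(392,-163 \right)}\right) = \left(-69706 + 313661\right) \left(\sqrt{\left(1 + 93\right) - 236319} + \frac{1}{2} \cdot 392\right) = 243955 \left(\sqrt{94 - 236319} + 196\right) = 243955 \left(\sqrt{-236225} + 196\right) = 243955 \left(5 i \sqrt{9449} + 196\right) = 243955 \left(196 + 5 i \sqrt{9449}\right) = 47815180 + 1219775 i \sqrt{9449}$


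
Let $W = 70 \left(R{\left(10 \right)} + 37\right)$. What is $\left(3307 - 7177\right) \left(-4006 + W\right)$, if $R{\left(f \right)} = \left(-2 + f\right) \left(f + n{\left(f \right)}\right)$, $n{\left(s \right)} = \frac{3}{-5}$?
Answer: $-14891760$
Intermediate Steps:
$n{\left(s \right)} = - \frac{3}{5}$ ($n{\left(s \right)} = 3 \left(- \frac{1}{5}\right) = - \frac{3}{5}$)
$R{\left(f \right)} = \left(-2 + f\right) \left(- \frac{3}{5} + f\right)$ ($R{\left(f \right)} = \left(-2 + f\right) \left(f - \frac{3}{5}\right) = \left(-2 + f\right) \left(- \frac{3}{5} + f\right)$)
$W = 7854$ ($W = 70 \left(\left(\frac{6}{5} + 10^{2} - 26\right) + 37\right) = 70 \left(\left(\frac{6}{5} + 100 - 26\right) + 37\right) = 70 \left(\frac{376}{5} + 37\right) = 70 \cdot \frac{561}{5} = 7854$)
$\left(3307 - 7177\right) \left(-4006 + W\right) = \left(3307 - 7177\right) \left(-4006 + 7854\right) = \left(-3870\right) 3848 = -14891760$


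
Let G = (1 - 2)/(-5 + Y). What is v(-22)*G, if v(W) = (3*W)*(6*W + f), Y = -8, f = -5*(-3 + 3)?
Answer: 8712/13 ≈ 670.15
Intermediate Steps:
f = 0 (f = -5*0 = 0)
G = 1/13 (G = (1 - 2)/(-5 - 8) = -1/(-13) = -1*(-1/13) = 1/13 ≈ 0.076923)
v(W) = 18*W² (v(W) = (3*W)*(6*W + 0) = (3*W)*(6*W) = 18*W²)
v(-22)*G = (18*(-22)²)*(1/13) = (18*484)*(1/13) = 8712*(1/13) = 8712/13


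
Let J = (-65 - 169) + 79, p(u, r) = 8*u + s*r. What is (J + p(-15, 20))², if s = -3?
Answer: 112225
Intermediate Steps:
p(u, r) = -3*r + 8*u (p(u, r) = 8*u - 3*r = -3*r + 8*u)
J = -155 (J = -234 + 79 = -155)
(J + p(-15, 20))² = (-155 + (-3*20 + 8*(-15)))² = (-155 + (-60 - 120))² = (-155 - 180)² = (-335)² = 112225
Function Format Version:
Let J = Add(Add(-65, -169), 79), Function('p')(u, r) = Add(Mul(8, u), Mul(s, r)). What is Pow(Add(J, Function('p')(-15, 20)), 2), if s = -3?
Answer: 112225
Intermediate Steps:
Function('p')(u, r) = Add(Mul(-3, r), Mul(8, u)) (Function('p')(u, r) = Add(Mul(8, u), Mul(-3, r)) = Add(Mul(-3, r), Mul(8, u)))
J = -155 (J = Add(-234, 79) = -155)
Pow(Add(J, Function('p')(-15, 20)), 2) = Pow(Add(-155, Add(Mul(-3, 20), Mul(8, -15))), 2) = Pow(Add(-155, Add(-60, -120)), 2) = Pow(Add(-155, -180), 2) = Pow(-335, 2) = 112225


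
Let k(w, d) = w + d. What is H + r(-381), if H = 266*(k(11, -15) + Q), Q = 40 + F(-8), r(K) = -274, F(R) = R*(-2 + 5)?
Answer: 2918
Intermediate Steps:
F(R) = 3*R (F(R) = R*3 = 3*R)
k(w, d) = d + w
Q = 16 (Q = 40 + 3*(-8) = 40 - 24 = 16)
H = 3192 (H = 266*((-15 + 11) + 16) = 266*(-4 + 16) = 266*12 = 3192)
H + r(-381) = 3192 - 274 = 2918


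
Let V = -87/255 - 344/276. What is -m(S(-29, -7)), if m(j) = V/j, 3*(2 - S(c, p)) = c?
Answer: 9311/68425 ≈ 0.13608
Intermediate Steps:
S(c, p) = 2 - c/3
V = -9311/5865 (V = -87*1/255 - 344*1/276 = -29/85 - 86/69 = -9311/5865 ≈ -1.5876)
m(j) = -9311/(5865*j)
-m(S(-29, -7)) = -(-9311)/(5865*(2 - ⅓*(-29))) = -(-9311)/(5865*(2 + 29/3)) = -(-9311)/(5865*35/3) = -(-9311)*3/(5865*35) = -1*(-9311/68425) = 9311/68425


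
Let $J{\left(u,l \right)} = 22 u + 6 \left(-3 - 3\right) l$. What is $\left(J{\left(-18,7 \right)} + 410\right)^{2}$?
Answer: $56644$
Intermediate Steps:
$J{\left(u,l \right)} = - 36 l + 22 u$ ($J{\left(u,l \right)} = 22 u + 6 \left(-6\right) l = 22 u - 36 l = - 36 l + 22 u$)
$\left(J{\left(-18,7 \right)} + 410\right)^{2} = \left(\left(\left(-36\right) 7 + 22 \left(-18\right)\right) + 410\right)^{2} = \left(\left(-252 - 396\right) + 410\right)^{2} = \left(-648 + 410\right)^{2} = \left(-238\right)^{2} = 56644$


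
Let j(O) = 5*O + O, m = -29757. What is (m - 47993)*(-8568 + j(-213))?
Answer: 765526500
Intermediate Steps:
j(O) = 6*O
(m - 47993)*(-8568 + j(-213)) = (-29757 - 47993)*(-8568 + 6*(-213)) = -77750*(-8568 - 1278) = -77750*(-9846) = 765526500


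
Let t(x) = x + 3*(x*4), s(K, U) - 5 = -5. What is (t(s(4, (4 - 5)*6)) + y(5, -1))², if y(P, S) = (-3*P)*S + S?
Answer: 196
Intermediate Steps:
s(K, U) = 0 (s(K, U) = 5 - 5 = 0)
y(P, S) = S - 3*P*S (y(P, S) = -3*P*S + S = S - 3*P*S)
t(x) = 13*x (t(x) = x + 3*(4*x) = x + 12*x = 13*x)
(t(s(4, (4 - 5)*6)) + y(5, -1))² = (13*0 - (1 - 3*5))² = (0 - (1 - 15))² = (0 - 1*(-14))² = (0 + 14)² = 14² = 196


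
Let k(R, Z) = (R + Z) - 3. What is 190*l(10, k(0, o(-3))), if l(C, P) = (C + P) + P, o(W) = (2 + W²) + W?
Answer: 3800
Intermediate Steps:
o(W) = 2 + W + W²
k(R, Z) = -3 + R + Z
l(C, P) = C + 2*P
190*l(10, k(0, o(-3))) = 190*(10 + 2*(-3 + 0 + (2 - 3 + (-3)²))) = 190*(10 + 2*(-3 + 0 + (2 - 3 + 9))) = 190*(10 + 2*(-3 + 0 + 8)) = 190*(10 + 2*5) = 190*(10 + 10) = 190*20 = 3800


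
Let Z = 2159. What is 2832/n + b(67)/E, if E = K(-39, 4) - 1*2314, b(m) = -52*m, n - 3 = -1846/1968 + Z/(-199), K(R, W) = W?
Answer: -127501774018/397478235 ≈ -320.78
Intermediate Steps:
n = -1720685/195816 (n = 3 + (-1846/1968 + 2159/(-199)) = 3 + (-1846*1/1968 + 2159*(-1/199)) = 3 + (-923/984 - 2159/199) = 3 - 2308133/195816 = -1720685/195816 ≈ -8.7873)
E = -2310 (E = 4 - 1*2314 = 4 - 2314 = -2310)
2832/n + b(67)/E = 2832/(-1720685/195816) - 52*67/(-2310) = 2832*(-195816/1720685) - 3484*(-1/2310) = -554550912/1720685 + 1742/1155 = -127501774018/397478235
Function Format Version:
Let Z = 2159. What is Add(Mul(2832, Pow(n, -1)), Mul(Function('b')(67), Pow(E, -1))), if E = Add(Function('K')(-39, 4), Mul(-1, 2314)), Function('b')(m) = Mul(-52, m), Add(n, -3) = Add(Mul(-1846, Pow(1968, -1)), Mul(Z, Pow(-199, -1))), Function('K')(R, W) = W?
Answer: Rational(-127501774018, 397478235) ≈ -320.78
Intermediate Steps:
n = Rational(-1720685, 195816) (n = Add(3, Add(Mul(-1846, Pow(1968, -1)), Mul(2159, Pow(-199, -1)))) = Add(3, Add(Mul(-1846, Rational(1, 1968)), Mul(2159, Rational(-1, 199)))) = Add(3, Add(Rational(-923, 984), Rational(-2159, 199))) = Add(3, Rational(-2308133, 195816)) = Rational(-1720685, 195816) ≈ -8.7873)
E = -2310 (E = Add(4, Mul(-1, 2314)) = Add(4, -2314) = -2310)
Add(Mul(2832, Pow(n, -1)), Mul(Function('b')(67), Pow(E, -1))) = Add(Mul(2832, Pow(Rational(-1720685, 195816), -1)), Mul(Mul(-52, 67), Pow(-2310, -1))) = Add(Mul(2832, Rational(-195816, 1720685)), Mul(-3484, Rational(-1, 2310))) = Add(Rational(-554550912, 1720685), Rational(1742, 1155)) = Rational(-127501774018, 397478235)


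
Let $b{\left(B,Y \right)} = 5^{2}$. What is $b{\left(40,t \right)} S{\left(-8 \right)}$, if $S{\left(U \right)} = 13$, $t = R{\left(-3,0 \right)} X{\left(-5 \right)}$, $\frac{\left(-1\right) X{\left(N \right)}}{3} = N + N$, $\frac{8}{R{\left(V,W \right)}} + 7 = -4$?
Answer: $325$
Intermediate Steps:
$R{\left(V,W \right)} = - \frac{8}{11}$ ($R{\left(V,W \right)} = \frac{8}{-7 - 4} = \frac{8}{-11} = 8 \left(- \frac{1}{11}\right) = - \frac{8}{11}$)
$X{\left(N \right)} = - 6 N$ ($X{\left(N \right)} = - 3 \left(N + N\right) = - 3 \cdot 2 N = - 6 N$)
$t = - \frac{240}{11}$ ($t = - \frac{8 \left(\left(-6\right) \left(-5\right)\right)}{11} = \left(- \frac{8}{11}\right) 30 = - \frac{240}{11} \approx -21.818$)
$b{\left(B,Y \right)} = 25$
$b{\left(40,t \right)} S{\left(-8 \right)} = 25 \cdot 13 = 325$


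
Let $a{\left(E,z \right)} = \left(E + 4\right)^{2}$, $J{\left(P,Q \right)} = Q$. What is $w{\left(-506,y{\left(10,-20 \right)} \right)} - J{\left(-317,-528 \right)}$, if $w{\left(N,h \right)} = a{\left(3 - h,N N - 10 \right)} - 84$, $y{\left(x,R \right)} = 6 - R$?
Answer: $805$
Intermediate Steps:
$a{\left(E,z \right)} = \left(4 + E\right)^{2}$
$w{\left(N,h \right)} = -84 + \left(7 - h\right)^{2}$ ($w{\left(N,h \right)} = \left(4 - \left(-3 + h\right)\right)^{2} - 84 = \left(7 - h\right)^{2} - 84 = -84 + \left(7 - h\right)^{2}$)
$w{\left(-506,y{\left(10,-20 \right)} \right)} - J{\left(-317,-528 \right)} = \left(-84 + \left(-7 + \left(6 - -20\right)\right)^{2}\right) - -528 = \left(-84 + \left(-7 + \left(6 + 20\right)\right)^{2}\right) + 528 = \left(-84 + \left(-7 + 26\right)^{2}\right) + 528 = \left(-84 + 19^{2}\right) + 528 = \left(-84 + 361\right) + 528 = 277 + 528 = 805$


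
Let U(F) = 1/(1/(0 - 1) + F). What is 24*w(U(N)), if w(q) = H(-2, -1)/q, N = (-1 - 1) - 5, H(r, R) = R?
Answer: 192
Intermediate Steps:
N = -7 (N = -2 - 5 = -7)
U(F) = 1/(-1 + F) (U(F) = 1/(1/(-1) + F) = 1/(-1 + F))
w(q) = -1/q
24*w(U(N)) = 24*(-1/(1/(-1 - 7))) = 24*(-1/(1/(-8))) = 24*(-1/(-⅛)) = 24*(-1*(-8)) = 24*8 = 192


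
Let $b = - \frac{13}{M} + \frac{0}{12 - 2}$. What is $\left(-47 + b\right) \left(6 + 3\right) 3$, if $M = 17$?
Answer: $- \frac{21924}{17} \approx -1289.6$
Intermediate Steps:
$b = - \frac{13}{17}$ ($b = - \frac{13}{17} + \frac{0}{12 - 2} = \left(-13\right) \frac{1}{17} + \frac{0}{12 - 2} = - \frac{13}{17} + \frac{0}{10} = - \frac{13}{17} + 0 \cdot \frac{1}{10} = - \frac{13}{17} + 0 = - \frac{13}{17} \approx -0.76471$)
$\left(-47 + b\right) \left(6 + 3\right) 3 = \left(-47 - \frac{13}{17}\right) \left(6 + 3\right) 3 = - \frac{812 \cdot 9 \cdot 3}{17} = \left(- \frac{812}{17}\right) 27 = - \frac{21924}{17}$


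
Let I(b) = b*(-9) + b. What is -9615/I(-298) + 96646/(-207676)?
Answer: -556802201/123774896 ≈ -4.4985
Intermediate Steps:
I(b) = -8*b (I(b) = -9*b + b = -8*b)
-9615/I(-298) + 96646/(-207676) = -9615/((-8*(-298))) + 96646/(-207676) = -9615/2384 + 96646*(-1/207676) = -9615*1/2384 - 48323/103838 = -9615/2384 - 48323/103838 = -556802201/123774896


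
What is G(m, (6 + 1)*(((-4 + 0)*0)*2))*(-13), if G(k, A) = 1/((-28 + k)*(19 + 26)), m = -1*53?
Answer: 13/3645 ≈ 0.0035665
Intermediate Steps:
m = -53
G(k, A) = 1/(-1260 + 45*k) (G(k, A) = 1/((-28 + k)*45) = 1/(-1260 + 45*k))
G(m, (6 + 1)*(((-4 + 0)*0)*2))*(-13) = (1/(45*(-28 - 53)))*(-13) = ((1/45)/(-81))*(-13) = ((1/45)*(-1/81))*(-13) = -1/3645*(-13) = 13/3645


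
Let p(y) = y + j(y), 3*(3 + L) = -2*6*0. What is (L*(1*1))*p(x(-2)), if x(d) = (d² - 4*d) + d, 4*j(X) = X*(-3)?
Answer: -15/2 ≈ -7.5000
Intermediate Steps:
L = -3 (L = -3 + (-2*6*0)/3 = -3 + (-12*0)/3 = -3 + (⅓)*0 = -3 + 0 = -3)
j(X) = -3*X/4 (j(X) = (X*(-3))/4 = (-3*X)/4 = -3*X/4)
x(d) = d² - 3*d
p(y) = y/4 (p(y) = y - 3*y/4 = y/4)
(L*(1*1))*p(x(-2)) = (-3)*((-2*(-3 - 2))/4) = (-3*1)*((-2*(-5))/4) = -3*10/4 = -3*5/2 = -15/2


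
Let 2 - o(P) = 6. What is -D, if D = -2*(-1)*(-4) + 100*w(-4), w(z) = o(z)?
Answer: 408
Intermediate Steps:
o(P) = -4 (o(P) = 2 - 1*6 = 2 - 6 = -4)
w(z) = -4
D = -408 (D = -2*(-1)*(-4) + 100*(-4) = 2*(-4) - 400 = -8 - 400 = -408)
-D = -1*(-408) = 408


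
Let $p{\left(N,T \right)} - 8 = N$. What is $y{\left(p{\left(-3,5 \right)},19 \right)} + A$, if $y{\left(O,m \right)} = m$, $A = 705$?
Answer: $724$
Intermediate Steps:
$p{\left(N,T \right)} = 8 + N$
$y{\left(p{\left(-3,5 \right)},19 \right)} + A = 19 + 705 = 724$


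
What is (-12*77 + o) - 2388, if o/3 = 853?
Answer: -753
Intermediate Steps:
o = 2559 (o = 3*853 = 2559)
(-12*77 + o) - 2388 = (-12*77 + 2559) - 2388 = (-924 + 2559) - 2388 = 1635 - 2388 = -753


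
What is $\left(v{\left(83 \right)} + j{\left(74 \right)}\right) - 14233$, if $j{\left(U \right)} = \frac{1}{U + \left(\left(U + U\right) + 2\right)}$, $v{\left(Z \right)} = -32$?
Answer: $- \frac{3195359}{224} \approx -14265.0$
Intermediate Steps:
$j{\left(U \right)} = \frac{1}{2 + 3 U}$ ($j{\left(U \right)} = \frac{1}{U + \left(2 U + 2\right)} = \frac{1}{U + \left(2 + 2 U\right)} = \frac{1}{2 + 3 U}$)
$\left(v{\left(83 \right)} + j{\left(74 \right)}\right) - 14233 = \left(-32 + \frac{1}{2 + 3 \cdot 74}\right) - 14233 = \left(-32 + \frac{1}{2 + 222}\right) - 14233 = \left(-32 + \frac{1}{224}\right) - 14233 = - \frac{7167}{224} - 14233 = - \frac{3195359}{224}$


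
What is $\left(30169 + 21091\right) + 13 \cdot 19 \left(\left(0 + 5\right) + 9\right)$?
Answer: $54718$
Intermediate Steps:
$\left(30169 + 21091\right) + 13 \cdot 19 \left(\left(0 + 5\right) + 9\right) = 51260 + 247 \left(5 + 9\right) = 51260 + 247 \cdot 14 = 51260 + 3458 = 54718$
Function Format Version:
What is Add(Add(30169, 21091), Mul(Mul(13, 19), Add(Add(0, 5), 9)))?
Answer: 54718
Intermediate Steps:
Add(Add(30169, 21091), Mul(Mul(13, 19), Add(Add(0, 5), 9))) = Add(51260, Mul(247, Add(5, 9))) = Add(51260, Mul(247, 14)) = Add(51260, 3458) = 54718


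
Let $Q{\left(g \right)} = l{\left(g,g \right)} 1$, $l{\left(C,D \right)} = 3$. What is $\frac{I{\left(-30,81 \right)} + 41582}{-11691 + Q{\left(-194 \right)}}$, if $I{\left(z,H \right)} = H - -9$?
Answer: $- \frac{5209}{1461} \approx -3.5654$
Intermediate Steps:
$I{\left(z,H \right)} = 9 + H$ ($I{\left(z,H \right)} = H + 9 = 9 + H$)
$Q{\left(g \right)} = 3$ ($Q{\left(g \right)} = 3 \cdot 1 = 3$)
$\frac{I{\left(-30,81 \right)} + 41582}{-11691 + Q{\left(-194 \right)}} = \frac{\left(9 + 81\right) + 41582}{-11691 + 3} = \frac{90 + 41582}{-11688} = 41672 \left(- \frac{1}{11688}\right) = - \frac{5209}{1461}$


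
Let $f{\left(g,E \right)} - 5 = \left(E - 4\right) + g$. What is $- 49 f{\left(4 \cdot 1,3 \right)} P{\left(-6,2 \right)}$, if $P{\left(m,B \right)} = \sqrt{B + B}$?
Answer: $-784$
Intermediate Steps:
$P{\left(m,B \right)} = \sqrt{2} \sqrt{B}$ ($P{\left(m,B \right)} = \sqrt{2 B} = \sqrt{2} \sqrt{B}$)
$f{\left(g,E \right)} = 1 + E + g$ ($f{\left(g,E \right)} = 5 + \left(\left(E - 4\right) + g\right) = 5 + \left(\left(-4 + E\right) + g\right) = 5 + \left(-4 + E + g\right) = 1 + E + g$)
$- 49 f{\left(4 \cdot 1,3 \right)} P{\left(-6,2 \right)} = - 49 \left(1 + 3 + 4 \cdot 1\right) \sqrt{2} \sqrt{2} = - 49 \left(1 + 3 + 4\right) 2 = \left(-49\right) 8 \cdot 2 = \left(-392\right) 2 = -784$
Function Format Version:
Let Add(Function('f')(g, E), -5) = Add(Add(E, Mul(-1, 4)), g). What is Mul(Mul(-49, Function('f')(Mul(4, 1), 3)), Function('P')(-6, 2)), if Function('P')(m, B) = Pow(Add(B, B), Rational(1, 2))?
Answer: -784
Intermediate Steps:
Function('P')(m, B) = Mul(Pow(2, Rational(1, 2)), Pow(B, Rational(1, 2))) (Function('P')(m, B) = Pow(Mul(2, B), Rational(1, 2)) = Mul(Pow(2, Rational(1, 2)), Pow(B, Rational(1, 2))))
Function('f')(g, E) = Add(1, E, g) (Function('f')(g, E) = Add(5, Add(Add(E, Mul(-1, 4)), g)) = Add(5, Add(Add(E, -4), g)) = Add(5, Add(Add(-4, E), g)) = Add(5, Add(-4, E, g)) = Add(1, E, g))
Mul(Mul(-49, Function('f')(Mul(4, 1), 3)), Function('P')(-6, 2)) = Mul(Mul(-49, Add(1, 3, Mul(4, 1))), Mul(Pow(2, Rational(1, 2)), Pow(2, Rational(1, 2)))) = Mul(Mul(-49, Add(1, 3, 4)), 2) = Mul(Mul(-49, 8), 2) = Mul(-392, 2) = -784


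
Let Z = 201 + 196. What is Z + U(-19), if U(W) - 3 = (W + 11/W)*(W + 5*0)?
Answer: 772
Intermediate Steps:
Z = 397
U(W) = 3 + W*(W + 11/W) (U(W) = 3 + (W + 11/W)*(W + 5*0) = 3 + (W + 11/W)*(W + 0) = 3 + (W + 11/W)*W = 3 + W*(W + 11/W))
Z + U(-19) = 397 + (14 + (-19)**2) = 397 + (14 + 361) = 397 + 375 = 772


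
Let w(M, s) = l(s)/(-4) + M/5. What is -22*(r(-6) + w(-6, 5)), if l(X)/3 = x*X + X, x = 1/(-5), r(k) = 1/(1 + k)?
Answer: 484/5 ≈ 96.800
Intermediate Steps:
x = -⅕ ≈ -0.20000
l(X) = 12*X/5 (l(X) = 3*(-X/5 + X) = 3*(4*X/5) = 12*X/5)
w(M, s) = -3*s/5 + M/5 (w(M, s) = (12*s/5)/(-4) + M/5 = (12*s/5)*(-¼) + M*(⅕) = -3*s/5 + M/5)
-22*(r(-6) + w(-6, 5)) = -22*(1/(1 - 6) + (-⅗*5 + (⅕)*(-6))) = -22*(1/(-5) + (-3 - 6/5)) = -22*(-⅕ - 21/5) = -22*(-22/5) = 484/5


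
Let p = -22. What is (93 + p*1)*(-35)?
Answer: -2485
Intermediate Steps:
(93 + p*1)*(-35) = (93 - 22*1)*(-35) = (93 - 22)*(-35) = 71*(-35) = -2485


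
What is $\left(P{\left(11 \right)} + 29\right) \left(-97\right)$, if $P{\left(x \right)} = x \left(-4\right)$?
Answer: $1455$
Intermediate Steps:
$P{\left(x \right)} = - 4 x$
$\left(P{\left(11 \right)} + 29\right) \left(-97\right) = \left(\left(-4\right) 11 + 29\right) \left(-97\right) = \left(-44 + 29\right) \left(-97\right) = \left(-15\right) \left(-97\right) = 1455$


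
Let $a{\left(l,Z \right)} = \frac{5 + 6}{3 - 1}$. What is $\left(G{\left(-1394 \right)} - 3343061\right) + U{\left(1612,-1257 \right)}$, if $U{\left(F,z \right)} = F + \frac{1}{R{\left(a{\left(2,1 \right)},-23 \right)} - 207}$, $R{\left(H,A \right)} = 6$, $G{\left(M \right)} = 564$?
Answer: $- \frac{671517886}{201} \approx -3.3409 \cdot 10^{6}$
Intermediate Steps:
$a{\left(l,Z \right)} = \frac{11}{2}$
$U{\left(F,z \right)} = - \frac{1}{201} + F$ ($U{\left(F,z \right)} = F + \frac{1}{6 - 207} = F + \frac{1}{-201} = F - \frac{1}{201} = - \frac{1}{201} + F$)
$\left(G{\left(-1394 \right)} - 3343061\right) + U{\left(1612,-1257 \right)} = \left(564 - 3343061\right) + \left(- \frac{1}{201} + 1612\right) = -3342497 + \frac{324011}{201} = - \frac{671517886}{201}$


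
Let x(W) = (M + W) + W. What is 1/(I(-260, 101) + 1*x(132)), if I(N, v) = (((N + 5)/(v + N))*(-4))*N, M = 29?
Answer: 53/103929 ≈ 0.00050996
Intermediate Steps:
x(W) = 29 + 2*W (x(W) = (29 + W) + W = 29 + 2*W)
I(N, v) = -4*N*(5 + N)/(N + v) (I(N, v) = (((5 + N)/(N + v))*(-4))*N = (-4*(5 + N)/(N + v))*N = -4*N*(5 + N)/(N + v))
1/(I(-260, 101) + 1*x(132)) = 1/(-4*(-260)*(5 - 260)/(-260 + 101) + 1*(29 + 2*132)) = 1/(-4*(-260)*(-255)/(-159) + 1*(29 + 264)) = 1/(-4*(-260)*(-1/159)*(-255) + 1*293) = 1/(88400/53 + 293) = 1/(103929/53) = 53/103929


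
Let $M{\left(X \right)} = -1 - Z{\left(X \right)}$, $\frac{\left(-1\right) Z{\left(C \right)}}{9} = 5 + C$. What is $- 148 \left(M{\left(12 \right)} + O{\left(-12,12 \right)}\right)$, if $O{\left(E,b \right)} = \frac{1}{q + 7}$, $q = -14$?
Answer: $- \frac{157324}{7} \approx -22475.0$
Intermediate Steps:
$Z{\left(C \right)} = -45 - 9 C$ ($Z{\left(C \right)} = - 9 \left(5 + C\right) = -45 - 9 C$)
$M{\left(X \right)} = 44 + 9 X$ ($M{\left(X \right)} = -1 - \left(-45 - 9 X\right) = -1 + \left(45 + 9 X\right) = 44 + 9 X$)
$O{\left(E,b \right)} = - \frac{1}{7}$ ($O{\left(E,b \right)} = \frac{1}{-14 + 7} = \frac{1}{-7} = - \frac{1}{7}$)
$- 148 \left(M{\left(12 \right)} + O{\left(-12,12 \right)}\right) = - 148 \left(\left(44 + 9 \cdot 12\right) - \frac{1}{7}\right) = - 148 \left(\left(44 + 108\right) - \frac{1}{7}\right) = - 148 \left(152 - \frac{1}{7}\right) = \left(-148\right) \frac{1063}{7} = - \frac{157324}{7}$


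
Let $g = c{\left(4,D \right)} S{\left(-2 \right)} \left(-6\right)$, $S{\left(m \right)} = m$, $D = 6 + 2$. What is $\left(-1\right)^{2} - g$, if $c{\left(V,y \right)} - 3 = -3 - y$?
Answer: $97$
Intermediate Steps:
$D = 8$
$c{\left(V,y \right)} = - y$ ($c{\left(V,y \right)} = 3 - \left(3 + y\right) = - y$)
$g = -96$ ($g = \left(-1\right) 8 \left(-2\right) \left(-6\right) = \left(-8\right) \left(-2\right) \left(-6\right) = 16 \left(-6\right) = -96$)
$\left(-1\right)^{2} - g = \left(-1\right)^{2} - -96 = 1 + 96 = 97$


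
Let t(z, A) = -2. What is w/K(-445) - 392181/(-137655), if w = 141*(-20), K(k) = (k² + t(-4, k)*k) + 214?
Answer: 3700305869/1305290595 ≈ 2.8349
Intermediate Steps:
K(k) = 214 + k² - 2*k (K(k) = (k² - 2*k) + 214 = 214 + k² - 2*k)
w = -2820
w/K(-445) - 392181/(-137655) = -2820/(214 + (-445)² - 2*(-445)) - 392181/(-137655) = -2820/(214 + 198025 + 890) - 392181*(-1/137655) = -2820/199129 + 130727/45885 = 3700305869/1305290595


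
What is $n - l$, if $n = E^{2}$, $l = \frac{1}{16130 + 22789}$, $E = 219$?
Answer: $\frac{1866594158}{38919} \approx 47961.0$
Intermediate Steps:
$l = \frac{1}{38919} \approx 2.5694 \cdot 10^{-5}$
$n = 47961$ ($n = 219^{2} = 47961$)
$n - l = 47961 - \frac{1}{38919} = \frac{1866594158}{38919}$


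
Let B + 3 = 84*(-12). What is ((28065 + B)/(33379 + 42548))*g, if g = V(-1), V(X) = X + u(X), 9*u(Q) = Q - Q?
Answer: -9018/25309 ≈ -0.35632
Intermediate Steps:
B = -1011 (B = -3 + 84*(-12) = -3 - 1008 = -1011)
u(Q) = 0 (u(Q) = (Q - Q)/9 = (⅑)*0 = 0)
V(X) = X (V(X) = X + 0 = X)
g = -1
((28065 + B)/(33379 + 42548))*g = ((28065 - 1011)/(33379 + 42548))*(-1) = (27054/75927)*(-1) = (27054*(1/75927))*(-1) = (9018/25309)*(-1) = -9018/25309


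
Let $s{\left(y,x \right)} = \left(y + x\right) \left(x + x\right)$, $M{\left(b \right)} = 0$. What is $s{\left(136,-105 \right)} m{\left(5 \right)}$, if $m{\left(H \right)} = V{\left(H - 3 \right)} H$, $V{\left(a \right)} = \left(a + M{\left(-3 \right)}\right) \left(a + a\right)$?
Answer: $-260400$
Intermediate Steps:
$V{\left(a \right)} = 2 a^{2}$ ($V{\left(a \right)} = \left(a + 0\right) \left(a + a\right) = a 2 a = 2 a^{2}$)
$m{\left(H \right)} = 2 H \left(-3 + H\right)^{2}$ ($m{\left(H \right)} = 2 \left(H - 3\right)^{2} H = 2 \left(-3 + H\right)^{2} H = 2 H \left(-3 + H\right)^{2}$)
$s{\left(y,x \right)} = 2 x \left(x + y\right)$ ($s{\left(y,x \right)} = \left(x + y\right) 2 x = 2 x \left(x + y\right)$)
$s{\left(136,-105 \right)} m{\left(5 \right)} = 2 \left(-105\right) \left(-105 + 136\right) 2 \cdot 5 \left(-3 + 5\right)^{2} = 2 \left(-105\right) 31 \cdot 2 \cdot 5 \cdot 2^{2} = - 6510 \cdot 2 \cdot 5 \cdot 4 = \left(-6510\right) 40 = -260400$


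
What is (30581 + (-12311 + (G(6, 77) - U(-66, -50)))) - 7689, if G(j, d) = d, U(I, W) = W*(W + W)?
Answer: 5658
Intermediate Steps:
U(I, W) = 2*W**2 (U(I, W) = W*(2*W) = 2*W**2)
(30581 + (-12311 + (G(6, 77) - U(-66, -50)))) - 7689 = (30581 + (-12311 + (77 - 2*(-50)**2))) - 7689 = (30581 + (-12311 + (77 - 2*2500))) - 7689 = (30581 + (-12311 + (77 - 1*5000))) - 7689 = (30581 + (-12311 + (77 - 5000))) - 7689 = (30581 + (-12311 - 4923)) - 7689 = (30581 - 17234) - 7689 = 13347 - 7689 = 5658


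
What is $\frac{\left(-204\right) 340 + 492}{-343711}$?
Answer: $\frac{68868}{343711} \approx 0.20037$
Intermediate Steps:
$\frac{\left(-204\right) 340 + 492}{-343711} = \left(-69360 + 492\right) \left(- \frac{1}{343711}\right) = \left(-68868\right) \left(- \frac{1}{343711}\right) = \frac{68868}{343711}$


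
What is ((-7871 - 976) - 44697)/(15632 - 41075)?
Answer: 17848/8481 ≈ 2.1045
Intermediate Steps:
((-7871 - 976) - 44697)/(15632 - 41075) = (-8847 - 44697)/(-25443) = -53544*(-1/25443) = 17848/8481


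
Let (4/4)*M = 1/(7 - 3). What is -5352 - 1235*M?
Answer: -22643/4 ≈ -5660.8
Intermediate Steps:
M = 1/4 (M = 1/(7 - 3) = 1/4 ≈ 0.25000)
-5352 - 1235*M = -5352 - 1235*1/4 = -5352 - 1235/4 = -22643/4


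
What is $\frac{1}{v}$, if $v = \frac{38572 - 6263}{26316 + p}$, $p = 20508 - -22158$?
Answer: $\frac{68982}{32309} \approx 2.1351$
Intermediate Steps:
$p = 42666$ ($p = 20508 + 22158 = 42666$)
$v = \frac{32309}{68982}$ ($v = \frac{38572 - 6263}{26316 + 42666} = \frac{32309}{68982} \approx 0.46837$)
$\frac{1}{v} = \frac{1}{\frac{32309}{68982}} = \frac{68982}{32309}$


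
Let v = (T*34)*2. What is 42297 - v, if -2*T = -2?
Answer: 42229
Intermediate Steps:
T = 1 (T = -½*(-2) = 1)
v = 68 (v = (1*34)*2 = 34*2 = 68)
42297 - v = 42297 - 1*68 = 42297 - 68 = 42229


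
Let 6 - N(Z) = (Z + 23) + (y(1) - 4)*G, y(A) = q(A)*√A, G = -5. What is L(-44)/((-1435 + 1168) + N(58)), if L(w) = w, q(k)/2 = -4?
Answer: 22/201 ≈ 0.10945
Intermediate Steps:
q(k) = -8 (q(k) = 2*(-4) = -8)
y(A) = -8*√A
N(Z) = -77 - Z (N(Z) = 6 - ((Z + 23) + (-8*√1 - 4)*(-5)) = 6 - ((23 + Z) + (-8*1 - 4)*(-5)) = 6 - ((23 + Z) + (-8 - 4)*(-5)) = 6 - ((23 + Z) - 12*(-5)) = 6 - ((23 + Z) + 60) = 6 - (83 + Z) = 6 + (-83 - Z) = -77 - Z)
L(-44)/((-1435 + 1168) + N(58)) = -44/((-1435 + 1168) + (-77 - 1*58)) = -44/(-267 + (-77 - 58)) = -44/(-267 - 135) = -44/(-402) = -44*(-1/402) = 22/201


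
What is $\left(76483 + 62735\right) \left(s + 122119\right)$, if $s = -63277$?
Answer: $8191865556$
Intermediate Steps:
$\left(76483 + 62735\right) \left(s + 122119\right) = \left(76483 + 62735\right) \left(-63277 + 122119\right) = 139218 \cdot 58842 = 8191865556$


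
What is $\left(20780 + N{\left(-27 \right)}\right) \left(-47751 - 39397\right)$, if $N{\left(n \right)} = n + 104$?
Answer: $-1817645836$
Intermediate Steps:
$N{\left(n \right)} = 104 + n$
$\left(20780 + N{\left(-27 \right)}\right) \left(-47751 - 39397\right) = \left(20780 + \left(104 - 27\right)\right) \left(-47751 - 39397\right) = \left(20780 + 77\right) \left(-87148\right) = 20857 \left(-87148\right) = -1817645836$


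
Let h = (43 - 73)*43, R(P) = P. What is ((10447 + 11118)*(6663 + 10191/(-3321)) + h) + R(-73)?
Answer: 158987402519/1107 ≈ 1.4362e+8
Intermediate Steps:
h = -1290 (h = -30*43 = -1290)
((10447 + 11118)*(6663 + 10191/(-3321)) + h) + R(-73) = ((10447 + 11118)*(6663 + 10191/(-3321)) - 1290) - 73 = (21565*(6663 + 10191*(-1/3321)) - 1290) - 73 = (21565*(6663 - 3397/1107) - 1290) - 73 = (21565*(7372544/1107) - 1290) - 73 = (158988911360/1107 - 1290) - 73 = 158987483330/1107 - 73 = 158987402519/1107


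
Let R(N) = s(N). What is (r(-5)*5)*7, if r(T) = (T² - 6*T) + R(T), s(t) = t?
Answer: 1750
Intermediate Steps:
R(N) = N
r(T) = T² - 5*T (r(T) = (T² - 6*T) + T = T² - 5*T)
(r(-5)*5)*7 = (-5*(-5 - 5)*5)*7 = (-5*(-10)*5)*7 = (50*5)*7 = 250*7 = 1750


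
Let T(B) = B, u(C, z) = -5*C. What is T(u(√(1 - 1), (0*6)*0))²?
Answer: 0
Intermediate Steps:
T(u(√(1 - 1), (0*6)*0))² = (-5*√(1 - 1))² = (-5*√0)² = (-5*0)² = 0² = 0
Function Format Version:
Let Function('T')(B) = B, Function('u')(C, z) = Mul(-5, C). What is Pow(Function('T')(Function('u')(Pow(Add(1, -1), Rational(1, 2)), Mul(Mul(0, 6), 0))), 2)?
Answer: 0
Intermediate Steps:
Pow(Function('T')(Function('u')(Pow(Add(1, -1), Rational(1, 2)), Mul(Mul(0, 6), 0))), 2) = Pow(Mul(-5, Pow(Add(1, -1), Rational(1, 2))), 2) = Pow(Mul(-5, Pow(0, Rational(1, 2))), 2) = Pow(Mul(-5, 0), 2) = Pow(0, 2) = 0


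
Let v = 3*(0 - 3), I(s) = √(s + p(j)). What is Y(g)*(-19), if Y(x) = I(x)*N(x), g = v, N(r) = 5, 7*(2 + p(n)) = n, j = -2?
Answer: -95*I*√553/7 ≈ -319.15*I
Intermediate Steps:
p(n) = -2 + n/7
I(s) = √(-16/7 + s) (I(s) = √(s + (-2 + (⅐)*(-2))) = √(s + (-2 - 2/7)) = √(s - 16/7) = √(-16/7 + s))
v = -9 (v = 3*(-3) = -9)
g = -9
Y(x) = 5*√(-112 + 49*x)/7 (Y(x) = (√(-112 + 49*x)/7)*5 = 5*√(-112 + 49*x)/7)
Y(g)*(-19) = (5*√(-112 + 49*(-9))/7)*(-19) = (5*√(-112 - 441)/7)*(-19) = (5*√(-553)/7)*(-19) = (5*(I*√553)/7)*(-19) = (5*I*√553/7)*(-19) = -95*I*√553/7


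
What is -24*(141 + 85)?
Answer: -5424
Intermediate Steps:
-24*(141 + 85) = -24*226 = -5424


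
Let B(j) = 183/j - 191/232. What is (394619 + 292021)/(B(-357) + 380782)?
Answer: 1263783808/700839505 ≈ 1.8032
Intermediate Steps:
B(j) = -191/232 + 183/j (B(j) = 183/j - 191*1/232 = 183/j - 191/232 = -191/232 + 183/j)
(394619 + 292021)/(B(-357) + 380782) = (394619 + 292021)/((-191/232 + 183/(-357)) + 380782) = 686640/((-191/232 + 183*(-1/357)) + 380782) = 686640/((-191/232 - 61/119) + 380782) = 686640/(-36881/27608 + 380782) = 686640/(10512592575/27608) = 686640*(27608/10512592575) = 1263783808/700839505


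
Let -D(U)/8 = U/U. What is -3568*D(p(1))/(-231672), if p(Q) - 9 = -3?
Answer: -3568/28959 ≈ -0.12321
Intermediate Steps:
p(Q) = 6 (p(Q) = 9 - 3 = 6)
D(U) = -8 (D(U) = -8*U/U = -8*1 = -8)
-3568*D(p(1))/(-231672) = -3568*(-8)/(-231672) = 28544*(-1/231672) = -3568/28959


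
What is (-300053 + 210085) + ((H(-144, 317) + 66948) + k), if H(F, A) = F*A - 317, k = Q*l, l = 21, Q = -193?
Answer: -73038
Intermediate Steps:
k = -4053 (k = -193*21 = -4053)
H(F, A) = -317 + A*F (H(F, A) = A*F - 317 = -317 + A*F)
(-300053 + 210085) + ((H(-144, 317) + 66948) + k) = (-300053 + 210085) + (((-317 + 317*(-144)) + 66948) - 4053) = -89968 + (((-317 - 45648) + 66948) - 4053) = -89968 + ((-45965 + 66948) - 4053) = -89968 + (20983 - 4053) = -89968 + 16930 = -73038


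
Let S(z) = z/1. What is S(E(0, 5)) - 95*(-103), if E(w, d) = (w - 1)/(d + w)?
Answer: 48924/5 ≈ 9784.8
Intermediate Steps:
E(w, d) = (-1 + w)/(d + w)
S(z) = z (S(z) = z*1 = z)
S(E(0, 5)) - 95*(-103) = (-1 + 0)/(5 + 0) - 95*(-103) = -1/5 + 9785 = (⅕)*(-1) + 9785 = -⅕ + 9785 = 48924/5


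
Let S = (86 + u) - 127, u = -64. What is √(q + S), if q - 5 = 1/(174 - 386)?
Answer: I*√1123653/106 ≈ 10.0*I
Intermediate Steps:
q = 1059/212 (q = 5 + 1/(174 - 386) = 5 + 1/(-212) = 5 - 1/212 = 1059/212 ≈ 4.9953)
S = -105 (S = (86 - 64) - 127 = 22 - 127 = -105)
√(q + S) = √(1059/212 - 105) = √(-21201/212) = I*√1123653/106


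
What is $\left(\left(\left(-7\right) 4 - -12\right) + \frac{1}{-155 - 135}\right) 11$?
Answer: $- \frac{51051}{290} \approx -176.04$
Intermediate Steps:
$\left(\left(\left(-7\right) 4 - -12\right) + \frac{1}{-155 - 135}\right) 11 = \left(\left(-28 + 12\right) + \frac{1}{-290}\right) 11 = \left(-16 - \frac{1}{290}\right) 11 = \left(- \frac{4641}{290}\right) 11 = - \frac{51051}{290}$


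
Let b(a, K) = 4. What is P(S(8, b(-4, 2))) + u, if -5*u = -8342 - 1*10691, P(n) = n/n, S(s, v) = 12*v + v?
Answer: 19038/5 ≈ 3807.6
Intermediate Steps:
S(s, v) = 13*v
P(n) = 1
u = 19033/5 (u = -(-8342 - 1*10691)/5 = -(-8342 - 10691)/5 = -⅕*(-19033) = 19033/5 ≈ 3806.6)
P(S(8, b(-4, 2))) + u = 1 + 19033/5 = 19038/5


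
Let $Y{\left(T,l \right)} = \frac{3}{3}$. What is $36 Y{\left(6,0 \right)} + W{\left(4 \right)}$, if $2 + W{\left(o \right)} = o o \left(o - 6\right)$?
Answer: $2$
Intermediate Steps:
$Y{\left(T,l \right)} = 1$ ($Y{\left(T,l \right)} = 3 \cdot \frac{1}{3} = 1$)
$W{\left(o \right)} = -2 + o^{2} \left(-6 + o\right)$ ($W{\left(o \right)} = -2 + o o \left(o - 6\right) = -2 + o^{2} \left(-6 + o\right)$)
$36 Y{\left(6,0 \right)} + W{\left(4 \right)} = 36 \cdot 1 - \left(2 - 64 + 96\right) = 36 - 34 = 2$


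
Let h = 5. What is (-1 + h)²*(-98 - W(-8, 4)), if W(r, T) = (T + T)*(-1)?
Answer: -1440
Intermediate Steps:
W(r, T) = -2*T (W(r, T) = (2*T)*(-1) = -2*T)
(-1 + h)²*(-98 - W(-8, 4)) = (-1 + 5)²*(-98 - (-2)*4) = 4²*(-98 - 1*(-8)) = 16*(-98 + 8) = 16*(-90) = -1440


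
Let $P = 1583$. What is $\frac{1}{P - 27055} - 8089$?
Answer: $- \frac{206043009}{25472} \approx -8089.0$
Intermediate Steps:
$\frac{1}{P - 27055} - 8089 = \frac{1}{1583 - 27055} - 8089 = \frac{1}{-25472} - 8089 = - \frac{1}{25472} - 8089 = - \frac{206043009}{25472}$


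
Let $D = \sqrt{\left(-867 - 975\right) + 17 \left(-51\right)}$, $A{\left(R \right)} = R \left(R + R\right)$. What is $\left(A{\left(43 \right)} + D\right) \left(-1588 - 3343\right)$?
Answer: $-18234838 - 14793 i \sqrt{301} \approx -1.8235 \cdot 10^{7} - 2.5665 \cdot 10^{5} i$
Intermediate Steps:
$A{\left(R \right)} = 2 R^{2}$ ($A{\left(R \right)} = R 2 R = 2 R^{2}$)
$D = 3 i \sqrt{301}$ ($D = \sqrt{\left(-867 - 975\right) - 867} = \sqrt{-1842 - 867} = \sqrt{-2709} = 3 i \sqrt{301} \approx 52.048 i$)
$\left(A{\left(43 \right)} + D\right) \left(-1588 - 3343\right) = \left(2 \cdot 43^{2} + 3 i \sqrt{301}\right) \left(-1588 - 3343\right) = \left(2 \cdot 1849 + 3 i \sqrt{301}\right) \left(-4931\right) = \left(3698 + 3 i \sqrt{301}\right) \left(-4931\right) = -18234838 - 14793 i \sqrt{301}$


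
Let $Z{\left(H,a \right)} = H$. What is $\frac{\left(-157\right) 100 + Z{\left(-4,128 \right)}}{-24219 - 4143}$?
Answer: $\frac{7852}{14181} \approx 0.5537$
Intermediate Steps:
$\frac{\left(-157\right) 100 + Z{\left(-4,128 \right)}}{-24219 - 4143} = \frac{\left(-157\right) 100 - 4}{-24219 - 4143} = \frac{-15700 - 4}{-28362} = \left(-15704\right) \left(- \frac{1}{28362}\right) = \frac{7852}{14181}$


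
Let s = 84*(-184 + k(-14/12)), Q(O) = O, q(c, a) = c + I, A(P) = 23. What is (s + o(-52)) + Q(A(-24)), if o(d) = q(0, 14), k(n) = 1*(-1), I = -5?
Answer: -15522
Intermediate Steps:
q(c, a) = -5 + c (q(c, a) = c - 5 = -5 + c)
k(n) = -1
o(d) = -5 (o(d) = -5 + 0 = -5)
s = -15540 (s = 84*(-184 - 1) = 84*(-185) = -15540)
(s + o(-52)) + Q(A(-24)) = (-15540 - 5) + 23 = -15545 + 23 = -15522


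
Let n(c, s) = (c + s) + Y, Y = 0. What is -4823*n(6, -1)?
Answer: -24115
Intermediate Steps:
n(c, s) = c + s (n(c, s) = (c + s) + 0 = c + s)
-4823*n(6, -1) = -4823*(6 - 1) = -4823*5 = -24115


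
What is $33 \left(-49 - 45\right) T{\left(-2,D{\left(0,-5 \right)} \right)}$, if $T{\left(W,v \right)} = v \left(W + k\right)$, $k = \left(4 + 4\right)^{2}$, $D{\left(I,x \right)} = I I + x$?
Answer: $961620$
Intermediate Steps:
$D{\left(I,x \right)} = x + I^{2}$ ($D{\left(I,x \right)} = I^{2} + x = x + I^{2}$)
$k = 64$ ($k = 8^{2} = 64$)
$T{\left(W,v \right)} = v \left(64 + W\right)$ ($T{\left(W,v \right)} = v \left(W + 64\right) = v \left(64 + W\right)$)
$33 \left(-49 - 45\right) T{\left(-2,D{\left(0,-5 \right)} \right)} = 33 \left(-49 - 45\right) \left(-5 + 0^{2}\right) \left(64 - 2\right) = 33 \left(-49 - 45\right) \left(-5 + 0\right) 62 = 33 \left(-94\right) \left(\left(-5\right) 62\right) = \left(-3102\right) \left(-310\right) = 961620$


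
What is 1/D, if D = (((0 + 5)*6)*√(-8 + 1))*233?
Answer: -I*√7/48930 ≈ -5.4072e-5*I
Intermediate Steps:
D = 6990*I*√7 (D = ((5*6)*√(-7))*233 = (30*(I*√7))*233 = (30*I*√7)*233 = 6990*I*√7 ≈ 18494.0*I)
1/D = 1/(6990*I*√7) = -I*√7/48930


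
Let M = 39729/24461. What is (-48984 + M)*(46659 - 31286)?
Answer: -18419281319835/24461 ≈ -7.5301e+8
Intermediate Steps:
M = 39729/24461 (M = 39729*(1/24461) = 39729/24461 ≈ 1.6242)
(-48984 + M)*(46659 - 31286) = (-48984 + 39729/24461)*(46659 - 31286) = -1198157895/24461*15373 = -18419281319835/24461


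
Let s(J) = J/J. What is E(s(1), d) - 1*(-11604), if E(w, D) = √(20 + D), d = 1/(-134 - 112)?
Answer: 11604 + √1210074/246 ≈ 11608.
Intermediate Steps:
s(J) = 1
d = -1/246 (d = 1/(-246) = -1/246 ≈ -0.0040650)
E(s(1), d) - 1*(-11604) = √(20 - 1/246) - 1*(-11604) = √(4919/246) + 11604 = √1210074/246 + 11604 = 11604 + √1210074/246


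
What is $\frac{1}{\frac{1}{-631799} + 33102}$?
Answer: $\frac{631799}{20913810497} \approx 3.021 \cdot 10^{-5}$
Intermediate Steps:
$\frac{1}{\frac{1}{-631799} + 33102} = \frac{1}{- \frac{1}{631799} + 33102} = \frac{1}{\frac{20913810497}{631799}} = \frac{631799}{20913810497}$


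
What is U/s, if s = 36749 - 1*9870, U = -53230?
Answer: -53230/26879 ≈ -1.9804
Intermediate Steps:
s = 26879 (s = 36749 - 9870 = 26879)
U/s = -53230/26879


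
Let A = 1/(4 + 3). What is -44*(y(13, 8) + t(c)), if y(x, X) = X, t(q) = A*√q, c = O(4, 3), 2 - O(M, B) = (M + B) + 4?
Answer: -352 - 132*I/7 ≈ -352.0 - 18.857*I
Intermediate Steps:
A = ⅐ (A = 1/7 = ⅐ ≈ 0.14286)
O(M, B) = -2 - B - M (O(M, B) = 2 - ((M + B) + 4) = 2 - ((B + M) + 4) = 2 - (4 + B + M) = 2 + (-4 - B - M) = -2 - B - M)
c = -9 (c = -2 - 1*3 - 1*4 = -2 - 3 - 4 = -9)
t(q) = √q/7
-44*(y(13, 8) + t(c)) = -44*(8 + √(-9)/7) = -44*(8 + (3*I)/7) = -44*(8 + 3*I/7) = -352 - 132*I/7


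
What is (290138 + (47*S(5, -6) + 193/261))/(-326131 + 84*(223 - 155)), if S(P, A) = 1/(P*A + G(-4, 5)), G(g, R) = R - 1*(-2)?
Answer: -1741690586/1923475257 ≈ -0.90549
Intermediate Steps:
G(g, R) = 2 + R (G(g, R) = R + 2 = 2 + R)
S(P, A) = 1/(7 + A*P) (S(P, A) = 1/(P*A + (2 + 5)) = 1/(A*P + 7) = 1/(7 + A*P))
(290138 + (47*S(5, -6) + 193/261))/(-326131 + 84*(223 - 155)) = (290138 + (47/(7 - 6*5) + 193/261))/(-326131 + 84*(223 - 155)) = (290138 + (47/(7 - 30) + 193*(1/261)))/(-326131 + 84*68) = (290138 + (47/(-23) + 193/261))/(-326131 + 5712) = (290138 + (47*(-1/23) + 193/261))/(-320419) = (290138 + (-47/23 + 193/261))*(-1/320419) = (290138 - 7828/6003)*(-1/320419) = (1741690586/6003)*(-1/320419) = -1741690586/1923475257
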